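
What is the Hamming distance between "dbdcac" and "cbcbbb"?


Comparing "dbdcac" and "cbcbbb" position by position:
  Position 0: 'd' vs 'c' => differ
  Position 1: 'b' vs 'b' => same
  Position 2: 'd' vs 'c' => differ
  Position 3: 'c' vs 'b' => differ
  Position 4: 'a' vs 'b' => differ
  Position 5: 'c' vs 'b' => differ
Total differences (Hamming distance): 5

5


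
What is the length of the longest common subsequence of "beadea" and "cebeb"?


LCS of "beadea" and "cebeb"
DP table:
           c    e    b    e    b
      0    0    0    0    0    0
  b   0    0    0    1    1    1
  e   0    0    1    1    2    2
  a   0    0    1    1    2    2
  d   0    0    1    1    2    2
  e   0    0    1    1    2    2
  a   0    0    1    1    2    2
LCS length = dp[6][5] = 2

2


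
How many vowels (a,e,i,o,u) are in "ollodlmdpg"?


Input: ollodlmdpg
Checking each character:
  'o' at position 0: vowel (running total: 1)
  'l' at position 1: consonant
  'l' at position 2: consonant
  'o' at position 3: vowel (running total: 2)
  'd' at position 4: consonant
  'l' at position 5: consonant
  'm' at position 6: consonant
  'd' at position 7: consonant
  'p' at position 8: consonant
  'g' at position 9: consonant
Total vowels: 2

2


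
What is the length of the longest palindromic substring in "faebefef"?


Input: "faebefef"
Checking substrings for palindromes:
  [2:5] "ebe" (len 3) => palindrome
  [4:7] "efe" (len 3) => palindrome
  [5:8] "fef" (len 3) => palindrome
Longest palindromic substring: "ebe" with length 3

3


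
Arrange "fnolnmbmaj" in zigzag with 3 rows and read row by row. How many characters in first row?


Zigzag "fnolnmbmaj" into 3 rows:
Placing characters:
  'f' => row 0
  'n' => row 1
  'o' => row 2
  'l' => row 1
  'n' => row 0
  'm' => row 1
  'b' => row 2
  'm' => row 1
  'a' => row 0
  'j' => row 1
Rows:
  Row 0: "fna"
  Row 1: "nlmmj"
  Row 2: "ob"
First row length: 3

3


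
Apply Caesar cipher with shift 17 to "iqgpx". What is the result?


Caesar cipher: shift "iqgpx" by 17
  'i' (pos 8) + 17 = pos 25 = 'z'
  'q' (pos 16) + 17 = pos 7 = 'h'
  'g' (pos 6) + 17 = pos 23 = 'x'
  'p' (pos 15) + 17 = pos 6 = 'g'
  'x' (pos 23) + 17 = pos 14 = 'o'
Result: zhxgo

zhxgo


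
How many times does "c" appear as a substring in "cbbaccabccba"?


Searching for "c" in "cbbaccabccba"
Scanning each position:
  Position 0: "c" => MATCH
  Position 1: "b" => no
  Position 2: "b" => no
  Position 3: "a" => no
  Position 4: "c" => MATCH
  Position 5: "c" => MATCH
  Position 6: "a" => no
  Position 7: "b" => no
  Position 8: "c" => MATCH
  Position 9: "c" => MATCH
  Position 10: "b" => no
  Position 11: "a" => no
Total occurrences: 5

5


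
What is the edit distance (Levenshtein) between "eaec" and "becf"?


Computing edit distance: "eaec" -> "becf"
DP table:
           b    e    c    f
      0    1    2    3    4
  e   1    1    1    2    3
  a   2    2    2    2    3
  e   3    3    2    3    3
  c   4    4    3    2    3
Edit distance = dp[4][4] = 3

3


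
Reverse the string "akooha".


Input: akooha
Reading characters right to left:
  Position 5: 'a'
  Position 4: 'h'
  Position 3: 'o'
  Position 2: 'o'
  Position 1: 'k'
  Position 0: 'a'
Reversed: ahooka

ahooka


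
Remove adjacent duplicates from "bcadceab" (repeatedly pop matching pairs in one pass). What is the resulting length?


Input: bcadceab
Stack-based adjacent duplicate removal:
  Read 'b': push. Stack: b
  Read 'c': push. Stack: bc
  Read 'a': push. Stack: bca
  Read 'd': push. Stack: bcad
  Read 'c': push. Stack: bcadc
  Read 'e': push. Stack: bcadce
  Read 'a': push. Stack: bcadcea
  Read 'b': push. Stack: bcadceab
Final stack: "bcadceab" (length 8)

8


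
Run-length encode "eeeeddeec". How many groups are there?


Input: eeeeddeec
Scanning for consecutive runs:
  Group 1: 'e' x 4 (positions 0-3)
  Group 2: 'd' x 2 (positions 4-5)
  Group 3: 'e' x 2 (positions 6-7)
  Group 4: 'c' x 1 (positions 8-8)
Total groups: 4

4


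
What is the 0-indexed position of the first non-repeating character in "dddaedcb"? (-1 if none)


Input: dddaedcb
Character frequencies:
  'a': 1
  'b': 1
  'c': 1
  'd': 4
  'e': 1
Scanning left to right for freq == 1:
  Position 0 ('d'): freq=4, skip
  Position 1 ('d'): freq=4, skip
  Position 2 ('d'): freq=4, skip
  Position 3 ('a'): unique! => answer = 3

3


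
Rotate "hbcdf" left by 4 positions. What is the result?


Input: "hbcdf", rotate left by 4
First 4 characters: "hbcd"
Remaining characters: "f"
Concatenate remaining + first: "f" + "hbcd" = "fhbcd"

fhbcd


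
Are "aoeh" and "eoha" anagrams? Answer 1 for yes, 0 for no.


Strings: "aoeh", "eoha"
Sorted first:  aeho
Sorted second: aeho
Sorted forms match => anagrams

1


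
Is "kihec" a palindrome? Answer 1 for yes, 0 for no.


Input: kihec
Reversed: cehik
  Compare pos 0 ('k') with pos 4 ('c'): MISMATCH
  Compare pos 1 ('i') with pos 3 ('e'): MISMATCH
Result: not a palindrome

0


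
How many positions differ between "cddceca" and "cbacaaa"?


Comparing "cddceca" and "cbacaaa" position by position:
  Position 0: 'c' vs 'c' => same
  Position 1: 'd' vs 'b' => DIFFER
  Position 2: 'd' vs 'a' => DIFFER
  Position 3: 'c' vs 'c' => same
  Position 4: 'e' vs 'a' => DIFFER
  Position 5: 'c' vs 'a' => DIFFER
  Position 6: 'a' vs 'a' => same
Positions that differ: 4

4


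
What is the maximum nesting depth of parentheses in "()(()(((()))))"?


Input: "()(()(((()))))"
Tracking depth:
  Position 0 '(': depth becomes 1
  Position 1 ')': depth becomes 0
  Position 2 '(': depth becomes 1
  Position 3 '(': depth becomes 2
  Position 4 ')': depth becomes 1
  Position 5 '(': depth becomes 2
  Position 6 '(': depth becomes 3
  Position 7 '(': depth becomes 4
  Position 8 '(': depth becomes 5
  Position 9 ')': depth becomes 4
  Position 10 ')': depth becomes 3
  Position 11 ')': depth becomes 2
  Position 12 ')': depth becomes 1
  Position 13 ')': depth becomes 0
Maximum depth reached: 5

5


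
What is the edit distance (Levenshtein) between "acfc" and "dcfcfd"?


Computing edit distance: "acfc" -> "dcfcfd"
DP table:
           d    c    f    c    f    d
      0    1    2    3    4    5    6
  a   1    1    2    3    4    5    6
  c   2    2    1    2    3    4    5
  f   3    3    2    1    2    3    4
  c   4    4    3    2    1    2    3
Edit distance = dp[4][6] = 3

3


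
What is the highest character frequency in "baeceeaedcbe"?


Input: baeceeaedcbe
Character counts:
  'a': 2
  'b': 2
  'c': 2
  'd': 1
  'e': 5
Maximum frequency: 5

5


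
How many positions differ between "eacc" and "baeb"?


Comparing "eacc" and "baeb" position by position:
  Position 0: 'e' vs 'b' => DIFFER
  Position 1: 'a' vs 'a' => same
  Position 2: 'c' vs 'e' => DIFFER
  Position 3: 'c' vs 'b' => DIFFER
Positions that differ: 3

3


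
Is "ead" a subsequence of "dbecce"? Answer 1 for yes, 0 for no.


Check if "ead" is a subsequence of "dbecce"
Greedy scan:
  Position 0 ('d'): no match needed
  Position 1 ('b'): no match needed
  Position 2 ('e'): matches sub[0] = 'e'
  Position 3 ('c'): no match needed
  Position 4 ('c'): no match needed
  Position 5 ('e'): no match needed
Only matched 1/3 characters => not a subsequence

0


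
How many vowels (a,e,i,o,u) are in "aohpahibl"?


Input: aohpahibl
Checking each character:
  'a' at position 0: vowel (running total: 1)
  'o' at position 1: vowel (running total: 2)
  'h' at position 2: consonant
  'p' at position 3: consonant
  'a' at position 4: vowel (running total: 3)
  'h' at position 5: consonant
  'i' at position 6: vowel (running total: 4)
  'b' at position 7: consonant
  'l' at position 8: consonant
Total vowels: 4

4


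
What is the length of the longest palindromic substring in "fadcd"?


Input: "fadcd"
Checking substrings for palindromes:
  [2:5] "dcd" (len 3) => palindrome
Longest palindromic substring: "dcd" with length 3

3


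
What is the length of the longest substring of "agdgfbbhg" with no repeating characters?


Input: "agdgfbbhg"
Sliding window (track last position of each char):
  Position 0 ('a'): window [0,0] length 1 -- new best
  Position 1 ('g'): window [0,1] length 2 -- new best
  Position 2 ('d'): window [0,2] length 3 -- new best
  Position 3 ('g'): repeat (last at 1), move window start to 2
  Position 3 ('g'): window [2,3] length 2
  Position 4 ('f'): window [2,4] length 3
  Position 5 ('b'): window [2,5] length 4 -- new best
  Position 6 ('b'): repeat (last at 5), move window start to 6
  Position 6 ('b'): window [6,6] length 1
  Position 7 ('h'): window [6,7] length 2
  Position 8 ('g'): window [6,8] length 3
Longest substring with no repeats: "dgfb" with length 4

4


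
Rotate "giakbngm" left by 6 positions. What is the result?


Input: "giakbngm", rotate left by 6
First 6 characters: "giakbn"
Remaining characters: "gm"
Concatenate remaining + first: "gm" + "giakbn" = "gmgiakbn"

gmgiakbn


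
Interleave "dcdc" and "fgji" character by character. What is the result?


Interleaving "dcdc" and "fgji":
  Position 0: 'd' from first, 'f' from second => "df"
  Position 1: 'c' from first, 'g' from second => "cg"
  Position 2: 'd' from first, 'j' from second => "dj"
  Position 3: 'c' from first, 'i' from second => "ci"
Result: dfcgdjci

dfcgdjci


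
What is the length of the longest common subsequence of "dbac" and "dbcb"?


LCS of "dbac" and "dbcb"
DP table:
           d    b    c    b
      0    0    0    0    0
  d   0    1    1    1    1
  b   0    1    2    2    2
  a   0    1    2    2    2
  c   0    1    2    3    3
LCS length = dp[4][4] = 3

3


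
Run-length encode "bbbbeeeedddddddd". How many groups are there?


Input: bbbbeeeedddddddd
Scanning for consecutive runs:
  Group 1: 'b' x 4 (positions 0-3)
  Group 2: 'e' x 4 (positions 4-7)
  Group 3: 'd' x 8 (positions 8-15)
Total groups: 3

3


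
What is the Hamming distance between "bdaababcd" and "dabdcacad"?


Comparing "bdaababcd" and "dabdcacad" position by position:
  Position 0: 'b' vs 'd' => differ
  Position 1: 'd' vs 'a' => differ
  Position 2: 'a' vs 'b' => differ
  Position 3: 'a' vs 'd' => differ
  Position 4: 'b' vs 'c' => differ
  Position 5: 'a' vs 'a' => same
  Position 6: 'b' vs 'c' => differ
  Position 7: 'c' vs 'a' => differ
  Position 8: 'd' vs 'd' => same
Total differences (Hamming distance): 7

7


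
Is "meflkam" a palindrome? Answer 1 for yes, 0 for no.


Input: meflkam
Reversed: maklfem
  Compare pos 0 ('m') with pos 6 ('m'): match
  Compare pos 1 ('e') with pos 5 ('a'): MISMATCH
  Compare pos 2 ('f') with pos 4 ('k'): MISMATCH
Result: not a palindrome

0


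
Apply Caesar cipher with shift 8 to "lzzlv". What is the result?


Caesar cipher: shift "lzzlv" by 8
  'l' (pos 11) + 8 = pos 19 = 't'
  'z' (pos 25) + 8 = pos 7 = 'h'
  'z' (pos 25) + 8 = pos 7 = 'h'
  'l' (pos 11) + 8 = pos 19 = 't'
  'v' (pos 21) + 8 = pos 3 = 'd'
Result: thhtd

thhtd


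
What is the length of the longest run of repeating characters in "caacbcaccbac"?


Input: "caacbcaccbac"
Scanning for longest run:
  Position 1 ('a'): new char, reset run to 1
  Position 2 ('a'): continues run of 'a', length=2
  Position 3 ('c'): new char, reset run to 1
  Position 4 ('b'): new char, reset run to 1
  Position 5 ('c'): new char, reset run to 1
  Position 6 ('a'): new char, reset run to 1
  Position 7 ('c'): new char, reset run to 1
  Position 8 ('c'): continues run of 'c', length=2
  Position 9 ('b'): new char, reset run to 1
  Position 10 ('a'): new char, reset run to 1
  Position 11 ('c'): new char, reset run to 1
Longest run: 'a' with length 2

2


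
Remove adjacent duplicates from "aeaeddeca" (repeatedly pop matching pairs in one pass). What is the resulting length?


Input: aeaeddeca
Stack-based adjacent duplicate removal:
  Read 'a': push. Stack: a
  Read 'e': push. Stack: ae
  Read 'a': push. Stack: aea
  Read 'e': push. Stack: aeae
  Read 'd': push. Stack: aeaed
  Read 'd': matches stack top 'd' => pop. Stack: aeae
  Read 'e': matches stack top 'e' => pop. Stack: aea
  Read 'c': push. Stack: aeac
  Read 'a': push. Stack: aeaca
Final stack: "aeaca" (length 5)

5


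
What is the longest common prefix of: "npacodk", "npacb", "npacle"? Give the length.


Words: npacodk, npacb, npacle
  Position 0: all 'n' => match
  Position 1: all 'p' => match
  Position 2: all 'a' => match
  Position 3: all 'c' => match
  Position 4: ('o', 'b', 'l') => mismatch, stop
LCP = "npac" (length 4)

4


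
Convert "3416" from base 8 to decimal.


Input: "3416" in base 8
Positional expansion:
  Digit '3' (value 3) x 8^3 = 1536
  Digit '4' (value 4) x 8^2 = 256
  Digit '1' (value 1) x 8^1 = 8
  Digit '6' (value 6) x 8^0 = 6
Sum = 1806

1806


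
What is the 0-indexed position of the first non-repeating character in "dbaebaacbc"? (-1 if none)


Input: dbaebaacbc
Character frequencies:
  'a': 3
  'b': 3
  'c': 2
  'd': 1
  'e': 1
Scanning left to right for freq == 1:
  Position 0 ('d'): unique! => answer = 0

0


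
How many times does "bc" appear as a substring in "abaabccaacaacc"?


Searching for "bc" in "abaabccaacaacc"
Scanning each position:
  Position 0: "ab" => no
  Position 1: "ba" => no
  Position 2: "aa" => no
  Position 3: "ab" => no
  Position 4: "bc" => MATCH
  Position 5: "cc" => no
  Position 6: "ca" => no
  Position 7: "aa" => no
  Position 8: "ac" => no
  Position 9: "ca" => no
  Position 10: "aa" => no
  Position 11: "ac" => no
  Position 12: "cc" => no
Total occurrences: 1

1


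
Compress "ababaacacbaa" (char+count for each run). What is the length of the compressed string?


Input: ababaacacbaa
Runs:
  'a' x 1 => "a1"
  'b' x 1 => "b1"
  'a' x 1 => "a1"
  'b' x 1 => "b1"
  'a' x 2 => "a2"
  'c' x 1 => "c1"
  'a' x 1 => "a1"
  'c' x 1 => "c1"
  'b' x 1 => "b1"
  'a' x 2 => "a2"
Compressed: "a1b1a1b1a2c1a1c1b1a2"
Compressed length: 20

20


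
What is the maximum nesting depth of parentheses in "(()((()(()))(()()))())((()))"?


Input: "(()((()(()))(()()))())((()))"
Tracking depth:
  Position 0 '(': depth becomes 1
  Position 1 '(': depth becomes 2
  Position 2 ')': depth becomes 1
  Position 3 '(': depth becomes 2
  Position 4 '(': depth becomes 3
  Position 5 '(': depth becomes 4
  Position 6 ')': depth becomes 3
  Position 7 '(': depth becomes 4
  Position 8 '(': depth becomes 5
  Position 9 ')': depth becomes 4
  Position 10 ')': depth becomes 3
  Position 11 ')': depth becomes 2
  Position 12 '(': depth becomes 3
  Position 13 '(': depth becomes 4
  Position 14 ')': depth becomes 3
  Position 15 '(': depth becomes 4
  Position 16 ')': depth becomes 3
  Position 17 ')': depth becomes 2
  Position 18 ')': depth becomes 1
  Position 19 '(': depth becomes 2
  Position 20 ')': depth becomes 1
  Position 21 ')': depth becomes 0
  Position 22 '(': depth becomes 1
  Position 23 '(': depth becomes 2
  Position 24 '(': depth becomes 3
  Position 25 ')': depth becomes 2
  Position 26 ')': depth becomes 1
  Position 27 ')': depth becomes 0
Maximum depth reached: 5

5


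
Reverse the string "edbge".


Input: edbge
Reading characters right to left:
  Position 4: 'e'
  Position 3: 'g'
  Position 2: 'b'
  Position 1: 'd'
  Position 0: 'e'
Reversed: egbde

egbde


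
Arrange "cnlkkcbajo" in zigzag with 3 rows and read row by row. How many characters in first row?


Zigzag "cnlkkcbajo" into 3 rows:
Placing characters:
  'c' => row 0
  'n' => row 1
  'l' => row 2
  'k' => row 1
  'k' => row 0
  'c' => row 1
  'b' => row 2
  'a' => row 1
  'j' => row 0
  'o' => row 1
Rows:
  Row 0: "ckj"
  Row 1: "nkcao"
  Row 2: "lb"
First row length: 3

3


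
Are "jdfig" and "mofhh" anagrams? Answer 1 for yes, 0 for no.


Strings: "jdfig", "mofhh"
Sorted first:  dfgij
Sorted second: fhhmo
Differ at position 0: 'd' vs 'f' => not anagrams

0


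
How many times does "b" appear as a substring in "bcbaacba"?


Searching for "b" in "bcbaacba"
Scanning each position:
  Position 0: "b" => MATCH
  Position 1: "c" => no
  Position 2: "b" => MATCH
  Position 3: "a" => no
  Position 4: "a" => no
  Position 5: "c" => no
  Position 6: "b" => MATCH
  Position 7: "a" => no
Total occurrences: 3

3


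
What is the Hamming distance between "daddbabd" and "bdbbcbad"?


Comparing "daddbabd" and "bdbbcbad" position by position:
  Position 0: 'd' vs 'b' => differ
  Position 1: 'a' vs 'd' => differ
  Position 2: 'd' vs 'b' => differ
  Position 3: 'd' vs 'b' => differ
  Position 4: 'b' vs 'c' => differ
  Position 5: 'a' vs 'b' => differ
  Position 6: 'b' vs 'a' => differ
  Position 7: 'd' vs 'd' => same
Total differences (Hamming distance): 7

7


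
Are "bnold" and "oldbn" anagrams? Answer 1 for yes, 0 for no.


Strings: "bnold", "oldbn"
Sorted first:  bdlno
Sorted second: bdlno
Sorted forms match => anagrams

1


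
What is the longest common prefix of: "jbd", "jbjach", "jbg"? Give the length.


Words: jbd, jbjach, jbg
  Position 0: all 'j' => match
  Position 1: all 'b' => match
  Position 2: ('d', 'j', 'g') => mismatch, stop
LCP = "jb" (length 2)

2


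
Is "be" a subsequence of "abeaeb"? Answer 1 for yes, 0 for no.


Check if "be" is a subsequence of "abeaeb"
Greedy scan:
  Position 0 ('a'): no match needed
  Position 1 ('b'): matches sub[0] = 'b'
  Position 2 ('e'): matches sub[1] = 'e'
  Position 3 ('a'): no match needed
  Position 4 ('e'): no match needed
  Position 5 ('b'): no match needed
All 2 characters matched => is a subsequence

1


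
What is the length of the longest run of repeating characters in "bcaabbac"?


Input: "bcaabbac"
Scanning for longest run:
  Position 1 ('c'): new char, reset run to 1
  Position 2 ('a'): new char, reset run to 1
  Position 3 ('a'): continues run of 'a', length=2
  Position 4 ('b'): new char, reset run to 1
  Position 5 ('b'): continues run of 'b', length=2
  Position 6 ('a'): new char, reset run to 1
  Position 7 ('c'): new char, reset run to 1
Longest run: 'a' with length 2

2


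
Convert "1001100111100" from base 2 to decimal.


Input: "1001100111100" in base 2
Positional expansion:
  Digit '1' (value 1) x 2^12 = 4096
  Digit '0' (value 0) x 2^11 = 0
  Digit '0' (value 0) x 2^10 = 0
  Digit '1' (value 1) x 2^9 = 512
  Digit '1' (value 1) x 2^8 = 256
  Digit '0' (value 0) x 2^7 = 0
  Digit '0' (value 0) x 2^6 = 0
  Digit '1' (value 1) x 2^5 = 32
  Digit '1' (value 1) x 2^4 = 16
  Digit '1' (value 1) x 2^3 = 8
  Digit '1' (value 1) x 2^2 = 4
  Digit '0' (value 0) x 2^1 = 0
  Digit '0' (value 0) x 2^0 = 0
Sum = 4924

4924


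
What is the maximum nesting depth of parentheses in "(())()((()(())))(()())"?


Input: "(())()((()(())))(()())"
Tracking depth:
  Position 0 '(': depth becomes 1
  Position 1 '(': depth becomes 2
  Position 2 ')': depth becomes 1
  Position 3 ')': depth becomes 0
  Position 4 '(': depth becomes 1
  Position 5 ')': depth becomes 0
  Position 6 '(': depth becomes 1
  Position 7 '(': depth becomes 2
  Position 8 '(': depth becomes 3
  Position 9 ')': depth becomes 2
  Position 10 '(': depth becomes 3
  Position 11 '(': depth becomes 4
  Position 12 ')': depth becomes 3
  Position 13 ')': depth becomes 2
  Position 14 ')': depth becomes 1
  Position 15 ')': depth becomes 0
  Position 16 '(': depth becomes 1
  Position 17 '(': depth becomes 2
  Position 18 ')': depth becomes 1
  Position 19 '(': depth becomes 2
  Position 20 ')': depth becomes 1
  Position 21 ')': depth becomes 0
Maximum depth reached: 4

4


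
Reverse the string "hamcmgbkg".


Input: hamcmgbkg
Reading characters right to left:
  Position 8: 'g'
  Position 7: 'k'
  Position 6: 'b'
  Position 5: 'g'
  Position 4: 'm'
  Position 3: 'c'
  Position 2: 'm'
  Position 1: 'a'
  Position 0: 'h'
Reversed: gkbgmcmah

gkbgmcmah


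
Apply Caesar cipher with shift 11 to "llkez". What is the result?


Caesar cipher: shift "llkez" by 11
  'l' (pos 11) + 11 = pos 22 = 'w'
  'l' (pos 11) + 11 = pos 22 = 'w'
  'k' (pos 10) + 11 = pos 21 = 'v'
  'e' (pos 4) + 11 = pos 15 = 'p'
  'z' (pos 25) + 11 = pos 10 = 'k'
Result: wwvpk

wwvpk


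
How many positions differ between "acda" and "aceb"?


Comparing "acda" and "aceb" position by position:
  Position 0: 'a' vs 'a' => same
  Position 1: 'c' vs 'c' => same
  Position 2: 'd' vs 'e' => DIFFER
  Position 3: 'a' vs 'b' => DIFFER
Positions that differ: 2

2


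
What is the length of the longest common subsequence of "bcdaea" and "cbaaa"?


LCS of "bcdaea" and "cbaaa"
DP table:
           c    b    a    a    a
      0    0    0    0    0    0
  b   0    0    1    1    1    1
  c   0    1    1    1    1    1
  d   0    1    1    1    1    1
  a   0    1    1    2    2    2
  e   0    1    1    2    2    2
  a   0    1    1    2    3    3
LCS length = dp[6][5] = 3

3


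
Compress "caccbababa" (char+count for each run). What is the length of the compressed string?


Input: caccbababa
Runs:
  'c' x 1 => "c1"
  'a' x 1 => "a1"
  'c' x 2 => "c2"
  'b' x 1 => "b1"
  'a' x 1 => "a1"
  'b' x 1 => "b1"
  'a' x 1 => "a1"
  'b' x 1 => "b1"
  'a' x 1 => "a1"
Compressed: "c1a1c2b1a1b1a1b1a1"
Compressed length: 18

18


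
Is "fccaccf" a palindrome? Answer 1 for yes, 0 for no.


Input: fccaccf
Reversed: fccaccf
  Compare pos 0 ('f') with pos 6 ('f'): match
  Compare pos 1 ('c') with pos 5 ('c'): match
  Compare pos 2 ('c') with pos 4 ('c'): match
Result: palindrome

1


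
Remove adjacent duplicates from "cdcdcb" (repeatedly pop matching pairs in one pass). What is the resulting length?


Input: cdcdcb
Stack-based adjacent duplicate removal:
  Read 'c': push. Stack: c
  Read 'd': push. Stack: cd
  Read 'c': push. Stack: cdc
  Read 'd': push. Stack: cdcd
  Read 'c': push. Stack: cdcdc
  Read 'b': push. Stack: cdcdcb
Final stack: "cdcdcb" (length 6)

6


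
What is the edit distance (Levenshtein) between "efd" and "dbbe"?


Computing edit distance: "efd" -> "dbbe"
DP table:
           d    b    b    e
      0    1    2    3    4
  e   1    1    2    3    3
  f   2    2    2    3    4
  d   3    2    3    3    4
Edit distance = dp[3][4] = 4

4


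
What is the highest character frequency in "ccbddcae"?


Input: ccbddcae
Character counts:
  'a': 1
  'b': 1
  'c': 3
  'd': 2
  'e': 1
Maximum frequency: 3

3


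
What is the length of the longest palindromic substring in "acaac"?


Input: "acaac"
Checking substrings for palindromes:
  [1:5] "caac" (len 4) => palindrome
  [0:3] "aca" (len 3) => palindrome
  [2:4] "aa" (len 2) => palindrome
Longest palindromic substring: "caac" with length 4

4


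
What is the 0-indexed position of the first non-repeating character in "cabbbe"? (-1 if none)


Input: cabbbe
Character frequencies:
  'a': 1
  'b': 3
  'c': 1
  'e': 1
Scanning left to right for freq == 1:
  Position 0 ('c'): unique! => answer = 0

0


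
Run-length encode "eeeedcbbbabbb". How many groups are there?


Input: eeeedcbbbabbb
Scanning for consecutive runs:
  Group 1: 'e' x 4 (positions 0-3)
  Group 2: 'd' x 1 (positions 4-4)
  Group 3: 'c' x 1 (positions 5-5)
  Group 4: 'b' x 3 (positions 6-8)
  Group 5: 'a' x 1 (positions 9-9)
  Group 6: 'b' x 3 (positions 10-12)
Total groups: 6

6


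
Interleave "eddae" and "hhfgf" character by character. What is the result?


Interleaving "eddae" and "hhfgf":
  Position 0: 'e' from first, 'h' from second => "eh"
  Position 1: 'd' from first, 'h' from second => "dh"
  Position 2: 'd' from first, 'f' from second => "df"
  Position 3: 'a' from first, 'g' from second => "ag"
  Position 4: 'e' from first, 'f' from second => "ef"
Result: ehdhdfagef

ehdhdfagef


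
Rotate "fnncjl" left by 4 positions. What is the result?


Input: "fnncjl", rotate left by 4
First 4 characters: "fnnc"
Remaining characters: "jl"
Concatenate remaining + first: "jl" + "fnnc" = "jlfnnc"

jlfnnc


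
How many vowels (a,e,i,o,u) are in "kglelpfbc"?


Input: kglelpfbc
Checking each character:
  'k' at position 0: consonant
  'g' at position 1: consonant
  'l' at position 2: consonant
  'e' at position 3: vowel (running total: 1)
  'l' at position 4: consonant
  'p' at position 5: consonant
  'f' at position 6: consonant
  'b' at position 7: consonant
  'c' at position 8: consonant
Total vowels: 1

1


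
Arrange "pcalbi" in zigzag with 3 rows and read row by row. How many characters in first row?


Zigzag "pcalbi" into 3 rows:
Placing characters:
  'p' => row 0
  'c' => row 1
  'a' => row 2
  'l' => row 1
  'b' => row 0
  'i' => row 1
Rows:
  Row 0: "pb"
  Row 1: "cli"
  Row 2: "a"
First row length: 2

2


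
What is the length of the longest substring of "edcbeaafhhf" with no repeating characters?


Input: "edcbeaafhhf"
Sliding window (track last position of each char):
  Position 0 ('e'): window [0,0] length 1 -- new best
  Position 1 ('d'): window [0,1] length 2 -- new best
  Position 2 ('c'): window [0,2] length 3 -- new best
  Position 3 ('b'): window [0,3] length 4 -- new best
  Position 4 ('e'): repeat (last at 0), move window start to 1
  Position 4 ('e'): window [1,4] length 4
  Position 5 ('a'): window [1,5] length 5 -- new best
  Position 6 ('a'): repeat (last at 5), move window start to 6
  Position 6 ('a'): window [6,6] length 1
  Position 7 ('f'): window [6,7] length 2
  Position 8 ('h'): window [6,8] length 3
  Position 9 ('h'): repeat (last at 8), move window start to 9
  Position 9 ('h'): window [9,9] length 1
  Position 10 ('f'): window [9,10] length 2
Longest substring with no repeats: "dcbea" with length 5

5


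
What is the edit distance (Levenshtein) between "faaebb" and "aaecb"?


Computing edit distance: "faaebb" -> "aaecb"
DP table:
           a    a    e    c    b
      0    1    2    3    4    5
  f   1    1    2    3    4    5
  a   2    1    1    2    3    4
  a   3    2    1    2    3    4
  e   4    3    2    1    2    3
  b   5    4    3    2    2    2
  b   6    5    4    3    3    2
Edit distance = dp[6][5] = 2

2


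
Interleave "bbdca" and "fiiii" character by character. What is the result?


Interleaving "bbdca" and "fiiii":
  Position 0: 'b' from first, 'f' from second => "bf"
  Position 1: 'b' from first, 'i' from second => "bi"
  Position 2: 'd' from first, 'i' from second => "di"
  Position 3: 'c' from first, 'i' from second => "ci"
  Position 4: 'a' from first, 'i' from second => "ai"
Result: bfbidiciai

bfbidiciai


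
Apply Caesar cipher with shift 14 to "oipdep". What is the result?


Caesar cipher: shift "oipdep" by 14
  'o' (pos 14) + 14 = pos 2 = 'c'
  'i' (pos 8) + 14 = pos 22 = 'w'
  'p' (pos 15) + 14 = pos 3 = 'd'
  'd' (pos 3) + 14 = pos 17 = 'r'
  'e' (pos 4) + 14 = pos 18 = 's'
  'p' (pos 15) + 14 = pos 3 = 'd'
Result: cwdrsd

cwdrsd


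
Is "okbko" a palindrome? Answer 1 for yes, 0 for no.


Input: okbko
Reversed: okbko
  Compare pos 0 ('o') with pos 4 ('o'): match
  Compare pos 1 ('k') with pos 3 ('k'): match
Result: palindrome

1


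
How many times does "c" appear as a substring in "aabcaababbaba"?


Searching for "c" in "aabcaababbaba"
Scanning each position:
  Position 0: "a" => no
  Position 1: "a" => no
  Position 2: "b" => no
  Position 3: "c" => MATCH
  Position 4: "a" => no
  Position 5: "a" => no
  Position 6: "b" => no
  Position 7: "a" => no
  Position 8: "b" => no
  Position 9: "b" => no
  Position 10: "a" => no
  Position 11: "b" => no
  Position 12: "a" => no
Total occurrences: 1

1


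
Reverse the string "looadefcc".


Input: looadefcc
Reading characters right to left:
  Position 8: 'c'
  Position 7: 'c'
  Position 6: 'f'
  Position 5: 'e'
  Position 4: 'd'
  Position 3: 'a'
  Position 2: 'o'
  Position 1: 'o'
  Position 0: 'l'
Reversed: ccfedaool

ccfedaool


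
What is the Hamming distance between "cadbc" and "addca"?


Comparing "cadbc" and "addca" position by position:
  Position 0: 'c' vs 'a' => differ
  Position 1: 'a' vs 'd' => differ
  Position 2: 'd' vs 'd' => same
  Position 3: 'b' vs 'c' => differ
  Position 4: 'c' vs 'a' => differ
Total differences (Hamming distance): 4

4


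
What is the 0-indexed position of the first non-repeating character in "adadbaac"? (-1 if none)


Input: adadbaac
Character frequencies:
  'a': 4
  'b': 1
  'c': 1
  'd': 2
Scanning left to right for freq == 1:
  Position 0 ('a'): freq=4, skip
  Position 1 ('d'): freq=2, skip
  Position 2 ('a'): freq=4, skip
  Position 3 ('d'): freq=2, skip
  Position 4 ('b'): unique! => answer = 4

4


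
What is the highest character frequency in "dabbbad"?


Input: dabbbad
Character counts:
  'a': 2
  'b': 3
  'd': 2
Maximum frequency: 3

3


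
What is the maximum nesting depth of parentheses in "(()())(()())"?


Input: "(()())(()())"
Tracking depth:
  Position 0 '(': depth becomes 1
  Position 1 '(': depth becomes 2
  Position 2 ')': depth becomes 1
  Position 3 '(': depth becomes 2
  Position 4 ')': depth becomes 1
  Position 5 ')': depth becomes 0
  Position 6 '(': depth becomes 1
  Position 7 '(': depth becomes 2
  Position 8 ')': depth becomes 1
  Position 9 '(': depth becomes 2
  Position 10 ')': depth becomes 1
  Position 11 ')': depth becomes 0
Maximum depth reached: 2

2


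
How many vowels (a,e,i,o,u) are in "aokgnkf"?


Input: aokgnkf
Checking each character:
  'a' at position 0: vowel (running total: 1)
  'o' at position 1: vowel (running total: 2)
  'k' at position 2: consonant
  'g' at position 3: consonant
  'n' at position 4: consonant
  'k' at position 5: consonant
  'f' at position 6: consonant
Total vowels: 2

2


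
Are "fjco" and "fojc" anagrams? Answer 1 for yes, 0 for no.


Strings: "fjco", "fojc"
Sorted first:  cfjo
Sorted second: cfjo
Sorted forms match => anagrams

1


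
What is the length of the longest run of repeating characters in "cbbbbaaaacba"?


Input: "cbbbbaaaacba"
Scanning for longest run:
  Position 1 ('b'): new char, reset run to 1
  Position 2 ('b'): continues run of 'b', length=2
  Position 3 ('b'): continues run of 'b', length=3
  Position 4 ('b'): continues run of 'b', length=4
  Position 5 ('a'): new char, reset run to 1
  Position 6 ('a'): continues run of 'a', length=2
  Position 7 ('a'): continues run of 'a', length=3
  Position 8 ('a'): continues run of 'a', length=4
  Position 9 ('c'): new char, reset run to 1
  Position 10 ('b'): new char, reset run to 1
  Position 11 ('a'): new char, reset run to 1
Longest run: 'b' with length 4

4


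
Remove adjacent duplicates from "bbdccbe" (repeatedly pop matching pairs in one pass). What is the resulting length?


Input: bbdccbe
Stack-based adjacent duplicate removal:
  Read 'b': push. Stack: b
  Read 'b': matches stack top 'b' => pop. Stack: (empty)
  Read 'd': push. Stack: d
  Read 'c': push. Stack: dc
  Read 'c': matches stack top 'c' => pop. Stack: d
  Read 'b': push. Stack: db
  Read 'e': push. Stack: dbe
Final stack: "dbe" (length 3)

3


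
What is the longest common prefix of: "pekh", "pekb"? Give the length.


Words: pekh, pekb
  Position 0: all 'p' => match
  Position 1: all 'e' => match
  Position 2: all 'k' => match
  Position 3: ('h', 'b') => mismatch, stop
LCP = "pek" (length 3)

3


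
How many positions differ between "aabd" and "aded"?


Comparing "aabd" and "aded" position by position:
  Position 0: 'a' vs 'a' => same
  Position 1: 'a' vs 'd' => DIFFER
  Position 2: 'b' vs 'e' => DIFFER
  Position 3: 'd' vs 'd' => same
Positions that differ: 2

2


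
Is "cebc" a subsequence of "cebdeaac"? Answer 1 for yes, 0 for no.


Check if "cebc" is a subsequence of "cebdeaac"
Greedy scan:
  Position 0 ('c'): matches sub[0] = 'c'
  Position 1 ('e'): matches sub[1] = 'e'
  Position 2 ('b'): matches sub[2] = 'b'
  Position 3 ('d'): no match needed
  Position 4 ('e'): no match needed
  Position 5 ('a'): no match needed
  Position 6 ('a'): no match needed
  Position 7 ('c'): matches sub[3] = 'c'
All 4 characters matched => is a subsequence

1


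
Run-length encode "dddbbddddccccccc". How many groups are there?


Input: dddbbddddccccccc
Scanning for consecutive runs:
  Group 1: 'd' x 3 (positions 0-2)
  Group 2: 'b' x 2 (positions 3-4)
  Group 3: 'd' x 4 (positions 5-8)
  Group 4: 'c' x 7 (positions 9-15)
Total groups: 4

4


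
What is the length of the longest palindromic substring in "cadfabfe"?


Input: "cadfabfe"
Checking substrings for palindromes:
  No multi-char palindromic substrings found
Longest palindromic substring: "c" with length 1

1


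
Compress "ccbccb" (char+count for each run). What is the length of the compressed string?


Input: ccbccb
Runs:
  'c' x 2 => "c2"
  'b' x 1 => "b1"
  'c' x 2 => "c2"
  'b' x 1 => "b1"
Compressed: "c2b1c2b1"
Compressed length: 8

8


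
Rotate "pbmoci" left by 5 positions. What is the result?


Input: "pbmoci", rotate left by 5
First 5 characters: "pbmoc"
Remaining characters: "i"
Concatenate remaining + first: "i" + "pbmoc" = "ipbmoc"

ipbmoc


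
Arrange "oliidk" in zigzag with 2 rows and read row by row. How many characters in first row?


Zigzag "oliidk" into 2 rows:
Placing characters:
  'o' => row 0
  'l' => row 1
  'i' => row 0
  'i' => row 1
  'd' => row 0
  'k' => row 1
Rows:
  Row 0: "oid"
  Row 1: "lik"
First row length: 3

3


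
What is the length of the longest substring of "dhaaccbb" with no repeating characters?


Input: "dhaaccbb"
Sliding window (track last position of each char):
  Position 0 ('d'): window [0,0] length 1 -- new best
  Position 1 ('h'): window [0,1] length 2 -- new best
  Position 2 ('a'): window [0,2] length 3 -- new best
  Position 3 ('a'): repeat (last at 2), move window start to 3
  Position 3 ('a'): window [3,3] length 1
  Position 4 ('c'): window [3,4] length 2
  Position 5 ('c'): repeat (last at 4), move window start to 5
  Position 5 ('c'): window [5,5] length 1
  Position 6 ('b'): window [5,6] length 2
  Position 7 ('b'): repeat (last at 6), move window start to 7
  Position 7 ('b'): window [7,7] length 1
Longest substring with no repeats: "dha" with length 3

3


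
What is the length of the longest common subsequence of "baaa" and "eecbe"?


LCS of "baaa" and "eecbe"
DP table:
           e    e    c    b    e
      0    0    0    0    0    0
  b   0    0    0    0    1    1
  a   0    0    0    0    1    1
  a   0    0    0    0    1    1
  a   0    0    0    0    1    1
LCS length = dp[4][5] = 1

1


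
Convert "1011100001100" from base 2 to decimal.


Input: "1011100001100" in base 2
Positional expansion:
  Digit '1' (value 1) x 2^12 = 4096
  Digit '0' (value 0) x 2^11 = 0
  Digit '1' (value 1) x 2^10 = 1024
  Digit '1' (value 1) x 2^9 = 512
  Digit '1' (value 1) x 2^8 = 256
  Digit '0' (value 0) x 2^7 = 0
  Digit '0' (value 0) x 2^6 = 0
  Digit '0' (value 0) x 2^5 = 0
  Digit '0' (value 0) x 2^4 = 0
  Digit '1' (value 1) x 2^3 = 8
  Digit '1' (value 1) x 2^2 = 4
  Digit '0' (value 0) x 2^1 = 0
  Digit '0' (value 0) x 2^0 = 0
Sum = 5900

5900


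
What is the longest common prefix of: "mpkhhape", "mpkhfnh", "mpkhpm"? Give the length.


Words: mpkhhape, mpkhfnh, mpkhpm
  Position 0: all 'm' => match
  Position 1: all 'p' => match
  Position 2: all 'k' => match
  Position 3: all 'h' => match
  Position 4: ('h', 'f', 'p') => mismatch, stop
LCP = "mpkh" (length 4)

4


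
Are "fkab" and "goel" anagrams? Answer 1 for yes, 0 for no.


Strings: "fkab", "goel"
Sorted first:  abfk
Sorted second: eglo
Differ at position 0: 'a' vs 'e' => not anagrams

0


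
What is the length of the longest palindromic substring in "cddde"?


Input: "cddde"
Checking substrings for palindromes:
  [1:4] "ddd" (len 3) => palindrome
  [1:3] "dd" (len 2) => palindrome
  [2:4] "dd" (len 2) => palindrome
Longest palindromic substring: "ddd" with length 3

3


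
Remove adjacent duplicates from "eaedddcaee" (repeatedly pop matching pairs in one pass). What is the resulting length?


Input: eaedddcaee
Stack-based adjacent duplicate removal:
  Read 'e': push. Stack: e
  Read 'a': push. Stack: ea
  Read 'e': push. Stack: eae
  Read 'd': push. Stack: eaed
  Read 'd': matches stack top 'd' => pop. Stack: eae
  Read 'd': push. Stack: eaed
  Read 'c': push. Stack: eaedc
  Read 'a': push. Stack: eaedca
  Read 'e': push. Stack: eaedcae
  Read 'e': matches stack top 'e' => pop. Stack: eaedca
Final stack: "eaedca" (length 6)

6


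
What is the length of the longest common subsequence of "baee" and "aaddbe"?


LCS of "baee" and "aaddbe"
DP table:
           a    a    d    d    b    e
      0    0    0    0    0    0    0
  b   0    0    0    0    0    1    1
  a   0    1    1    1    1    1    1
  e   0    1    1    1    1    1    2
  e   0    1    1    1    1    1    2
LCS length = dp[4][6] = 2

2


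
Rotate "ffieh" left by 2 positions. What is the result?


Input: "ffieh", rotate left by 2
First 2 characters: "ff"
Remaining characters: "ieh"
Concatenate remaining + first: "ieh" + "ff" = "iehff"

iehff


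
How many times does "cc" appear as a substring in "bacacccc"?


Searching for "cc" in "bacacccc"
Scanning each position:
  Position 0: "ba" => no
  Position 1: "ac" => no
  Position 2: "ca" => no
  Position 3: "ac" => no
  Position 4: "cc" => MATCH
  Position 5: "cc" => MATCH
  Position 6: "cc" => MATCH
Total occurrences: 3

3


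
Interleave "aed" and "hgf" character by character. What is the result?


Interleaving "aed" and "hgf":
  Position 0: 'a' from first, 'h' from second => "ah"
  Position 1: 'e' from first, 'g' from second => "eg"
  Position 2: 'd' from first, 'f' from second => "df"
Result: ahegdf

ahegdf


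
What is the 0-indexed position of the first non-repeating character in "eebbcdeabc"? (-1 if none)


Input: eebbcdeabc
Character frequencies:
  'a': 1
  'b': 3
  'c': 2
  'd': 1
  'e': 3
Scanning left to right for freq == 1:
  Position 0 ('e'): freq=3, skip
  Position 1 ('e'): freq=3, skip
  Position 2 ('b'): freq=3, skip
  Position 3 ('b'): freq=3, skip
  Position 4 ('c'): freq=2, skip
  Position 5 ('d'): unique! => answer = 5

5


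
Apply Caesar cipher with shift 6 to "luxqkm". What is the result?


Caesar cipher: shift "luxqkm" by 6
  'l' (pos 11) + 6 = pos 17 = 'r'
  'u' (pos 20) + 6 = pos 0 = 'a'
  'x' (pos 23) + 6 = pos 3 = 'd'
  'q' (pos 16) + 6 = pos 22 = 'w'
  'k' (pos 10) + 6 = pos 16 = 'q'
  'm' (pos 12) + 6 = pos 18 = 's'
Result: radwqs

radwqs


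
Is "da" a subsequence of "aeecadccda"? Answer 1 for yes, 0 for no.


Check if "da" is a subsequence of "aeecadccda"
Greedy scan:
  Position 0 ('a'): no match needed
  Position 1 ('e'): no match needed
  Position 2 ('e'): no match needed
  Position 3 ('c'): no match needed
  Position 4 ('a'): no match needed
  Position 5 ('d'): matches sub[0] = 'd'
  Position 6 ('c'): no match needed
  Position 7 ('c'): no match needed
  Position 8 ('d'): no match needed
  Position 9 ('a'): matches sub[1] = 'a'
All 2 characters matched => is a subsequence

1


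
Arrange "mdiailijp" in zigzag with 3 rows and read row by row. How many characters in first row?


Zigzag "mdiailijp" into 3 rows:
Placing characters:
  'm' => row 0
  'd' => row 1
  'i' => row 2
  'a' => row 1
  'i' => row 0
  'l' => row 1
  'i' => row 2
  'j' => row 1
  'p' => row 0
Rows:
  Row 0: "mip"
  Row 1: "dalj"
  Row 2: "ii"
First row length: 3

3


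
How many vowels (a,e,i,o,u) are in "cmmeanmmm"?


Input: cmmeanmmm
Checking each character:
  'c' at position 0: consonant
  'm' at position 1: consonant
  'm' at position 2: consonant
  'e' at position 3: vowel (running total: 1)
  'a' at position 4: vowel (running total: 2)
  'n' at position 5: consonant
  'm' at position 6: consonant
  'm' at position 7: consonant
  'm' at position 8: consonant
Total vowels: 2

2


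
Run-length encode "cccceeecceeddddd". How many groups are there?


Input: cccceeecceeddddd
Scanning for consecutive runs:
  Group 1: 'c' x 4 (positions 0-3)
  Group 2: 'e' x 3 (positions 4-6)
  Group 3: 'c' x 2 (positions 7-8)
  Group 4: 'e' x 2 (positions 9-10)
  Group 5: 'd' x 5 (positions 11-15)
Total groups: 5

5


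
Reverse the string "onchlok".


Input: onchlok
Reading characters right to left:
  Position 6: 'k'
  Position 5: 'o'
  Position 4: 'l'
  Position 3: 'h'
  Position 2: 'c'
  Position 1: 'n'
  Position 0: 'o'
Reversed: kolhcno

kolhcno
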